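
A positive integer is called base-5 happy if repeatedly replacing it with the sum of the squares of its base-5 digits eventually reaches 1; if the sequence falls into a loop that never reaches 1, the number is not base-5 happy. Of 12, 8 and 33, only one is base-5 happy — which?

33

12: 12 → 8 → 10 → 4 → 16 → 10  — repeats 10 (not base-5 happy)
8: 8 → 10 → 4 → 16 → 10  — repeats 10 (not base-5 happy)
33: 33 → 11 → 5 → 1  — reaches 1 (base-5 happy)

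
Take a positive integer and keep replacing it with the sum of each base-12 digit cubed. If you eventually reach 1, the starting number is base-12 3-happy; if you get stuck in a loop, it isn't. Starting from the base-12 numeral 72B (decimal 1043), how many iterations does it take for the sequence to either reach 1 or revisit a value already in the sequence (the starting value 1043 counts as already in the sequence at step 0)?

7

1043 = (7,2,11)_12 → 1682
1682 = (11,8,2)_12 → 1851
1851 = (1,0,10,3)_12 → 1028
1028 = (7,1,8)_12 → 856
856 = (5,11,4)_12 → 1520
1520 = (10,6,8)_12 → 1728
1728 = (1,0,0,0)_12 → 1  — reached 1.
That took 7 steps.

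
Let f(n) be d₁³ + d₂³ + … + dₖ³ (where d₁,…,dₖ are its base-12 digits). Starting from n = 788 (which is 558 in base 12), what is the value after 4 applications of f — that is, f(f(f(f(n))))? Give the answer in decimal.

788 = (5,5,8)_12 → 5³ + 5³ + 8³ = 125 + 125 + 512 = 762
762 = (5,3,6)_12 → 5³ + 3³ + 6³ = 125 + 27 + 216 = 368
368 = (2,6,8)_12 → 2³ + 6³ + 8³ = 8 + 216 + 512 = 736
736 = (5,1,4)_12 → 5³ + 1³ + 4³ = 125 + 1 + 64 = 190

190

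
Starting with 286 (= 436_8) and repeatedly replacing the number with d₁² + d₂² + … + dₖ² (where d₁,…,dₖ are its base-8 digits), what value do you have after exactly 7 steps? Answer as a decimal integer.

4

286 = (4,3,6)_8 → 4² + 3² + 6² = 61
61 = (7,5)_8 → 7² + 5² = 74
74 = (1,1,2)_8 → 1² + 1² + 2² = 6
6 = (6)_8 → 6² = 36
36 = (4,4)_8 → 4² + 4² = 32
32 = (4,0)_8 → 4² + 0² = 16
16 = (2,0)_8 → 2² + 0² = 4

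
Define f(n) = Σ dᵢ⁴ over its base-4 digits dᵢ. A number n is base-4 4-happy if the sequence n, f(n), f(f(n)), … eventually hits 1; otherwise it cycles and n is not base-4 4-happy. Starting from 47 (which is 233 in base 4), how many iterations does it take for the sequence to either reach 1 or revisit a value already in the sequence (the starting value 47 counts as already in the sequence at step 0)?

47 = (2,3,3)_4 → 2⁴ + 3⁴ + 3⁴ = 178
178 = (2,3,0,2)_4 → 2⁴ + 3⁴ + 0⁴ + 2⁴ = 113
113 = (1,3,0,1)_4 → 1⁴ + 3⁴ + 0⁴ + 1⁴ = 83
83 = (1,1,0,3)_4 → 1⁴ + 1⁴ + 0⁴ + 3⁴ = 83  — 83 repeats.
That took 4 steps.

4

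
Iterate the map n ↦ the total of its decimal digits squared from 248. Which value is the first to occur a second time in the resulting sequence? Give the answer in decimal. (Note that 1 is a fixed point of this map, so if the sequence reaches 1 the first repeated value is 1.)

89

248 → 2² + 4² + 8² = 84
84 → 8² + 4² = 80
80 → 8² + 0² = 64
64 → 6² + 4² = 52
52 → 5² + 2² = 29
29 → 2² + 9² = 85
85 → 8² + 5² = 89
89 → 8² + 9² = 145
145 → 1² + 4² + 5² = 42
42 → 4² + 2² = 20
20 → 2² + 0² = 4
4 → 4² = 16
16 → 1² + 6² = 37
37 → 3² + 7² = 58
58 → 5² + 8² = 89  — 89 already appeared earlier.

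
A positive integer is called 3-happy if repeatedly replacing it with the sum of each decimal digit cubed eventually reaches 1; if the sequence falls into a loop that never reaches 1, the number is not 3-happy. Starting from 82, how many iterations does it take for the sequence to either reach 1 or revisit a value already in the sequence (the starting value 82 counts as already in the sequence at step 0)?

5

82 → 8³ + 2³ = 520
520 → 5³ + 2³ + 0³ = 133
133 → 1³ + 3³ + 3³ = 55
55 → 5³ + 5³ = 250
250 → 2³ + 5³ + 0³ = 133  — 133 repeats.
That took 5 steps.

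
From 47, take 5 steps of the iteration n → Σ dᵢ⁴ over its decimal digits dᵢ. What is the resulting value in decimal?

4179

47 → 4⁴ + 7⁴ = 256 + 2401 = 2657
2657 → 2⁴ + 6⁴ + 5⁴ + 7⁴ = 16 + 1296 + 625 + 2401 = 4338
4338 → 4⁴ + 3⁴ + 3⁴ + 8⁴ = 256 + 81 + 81 + 4096 = 4514
4514 → 4⁴ + 5⁴ + 1⁴ + 4⁴ = 256 + 625 + 1 + 256 = 1138
1138 → 1⁴ + 1⁴ + 3⁴ + 8⁴ = 1 + 1 + 81 + 4096 = 4179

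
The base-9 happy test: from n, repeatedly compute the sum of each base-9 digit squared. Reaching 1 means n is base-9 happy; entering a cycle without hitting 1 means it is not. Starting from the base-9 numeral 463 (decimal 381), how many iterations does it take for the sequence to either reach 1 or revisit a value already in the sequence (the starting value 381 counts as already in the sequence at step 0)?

381 = (4,6,3)_9 → 4² + 6² + 3² = 16 + 36 + 9 = 61
61 = (6,7)_9 → 6² + 7² = 36 + 49 = 85
85 = (1,0,4)_9 → 1² + 0² + 4² = 1 + 0 + 16 = 17
17 = (1,8)_9 → 1² + 8² = 1 + 64 = 65
65 = (7,2)_9 → 7² + 2² = 49 + 4 = 53
53 = (5,8)_9 → 5² + 8² = 25 + 64 = 89
89 = (1,0,8)_9 → 1² + 0² + 8² = 1 + 0 + 64 = 65  — 65 repeats.
That took 7 steps.

7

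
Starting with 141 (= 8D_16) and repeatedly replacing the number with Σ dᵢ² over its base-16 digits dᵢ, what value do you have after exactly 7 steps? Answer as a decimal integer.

141 = (8,13)_16 → 8² + 13² = 64 + 169 = 233
233 = (14,9)_16 → 14² + 9² = 196 + 81 = 277
277 = (1,1,5)_16 → 1² + 1² + 5² = 1 + 1 + 25 = 27
27 = (1,11)_16 → 1² + 11² = 1 + 121 = 122
122 = (7,10)_16 → 7² + 10² = 49 + 100 = 149
149 = (9,5)_16 → 9² + 5² = 81 + 25 = 106
106 = (6,10)_16 → 6² + 10² = 36 + 100 = 136

136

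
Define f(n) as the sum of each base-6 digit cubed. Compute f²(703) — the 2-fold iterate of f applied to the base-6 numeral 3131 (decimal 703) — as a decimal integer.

703 = (3,1,3,1)_6 → 56
56 = (1,3,2)_6 → 36

36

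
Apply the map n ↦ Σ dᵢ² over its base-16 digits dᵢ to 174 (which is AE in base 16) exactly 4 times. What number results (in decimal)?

174 = (10,14)_16 → 296
296 = (1,2,8)_16 → 69
69 = (4,5)_16 → 41
41 = (2,9)_16 → 85

85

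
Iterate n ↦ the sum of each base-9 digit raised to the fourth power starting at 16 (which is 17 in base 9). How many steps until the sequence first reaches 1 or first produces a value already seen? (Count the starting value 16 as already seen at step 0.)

16 = (1,7)_9 → 1⁴ + 7⁴ = 2402
2402 = (3,2,5,8)_9 → 3⁴ + 2⁴ + 5⁴ + 8⁴ = 4818
4818 = (6,5,4,3)_9 → 6⁴ + 5⁴ + 4⁴ + 3⁴ = 2258
2258 = (3,0,7,8)_9 → 3⁴ + 0⁴ + 7⁴ + 8⁴ = 6578
6578 = (1,0,0,1,8)_9 → 1⁴ + 0⁴ + 0⁴ + 1⁴ + 8⁴ = 4098
4098 = (5,5,5,3)_9 → 5⁴ + 5⁴ + 5⁴ + 3⁴ = 1956
1956 = (2,6,1,3)_9 → 2⁴ + 6⁴ + 1⁴ + 3⁴ = 1394
1394 = (1,8,1,8)_9 → 1⁴ + 8⁴ + 1⁴ + 8⁴ = 8194
8194 = (1,2,2,1,4)_9 → 1⁴ + 2⁴ + 2⁴ + 1⁴ + 4⁴ = 290
290 = (3,5,2)_9 → 3⁴ + 5⁴ + 2⁴ = 722
722 = (8,8,2)_9 → 8⁴ + 8⁴ + 2⁴ = 8208
8208 = (1,2,2,3,0)_9 → 1⁴ + 2⁴ + 2⁴ + 3⁴ + 0⁴ = 114
114 = (1,3,6)_9 → 1⁴ + 3⁴ + 6⁴ = 1378
1378 = (1,8,0,1)_9 → 1⁴ + 8⁴ + 0⁴ + 1⁴ = 4098  — 4098 repeats.
That took 14 steps.

14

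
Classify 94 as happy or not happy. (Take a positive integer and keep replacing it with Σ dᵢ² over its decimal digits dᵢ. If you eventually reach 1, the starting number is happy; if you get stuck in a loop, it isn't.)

happy

94 → 9² + 4² = 97
97 → 9² + 7² = 130
130 → 1² + 3² + 0² = 10
10 → 1² + 0² = 1  — reached 1.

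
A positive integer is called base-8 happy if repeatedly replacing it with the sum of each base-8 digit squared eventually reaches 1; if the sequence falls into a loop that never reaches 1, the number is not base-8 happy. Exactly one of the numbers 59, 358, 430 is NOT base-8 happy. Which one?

59

59: 59 → 58 → 53 → 61 → 74 → 6 → 36 → 32 → 16 → 4 → 16  — repeats 16 (not base-8 happy)
358: 358 → 77 → 27 → 18 → 8 → 1  — reaches 1 (base-8 happy)
430: 430 → 97 → 18 → 8 → 1  — reaches 1 (base-8 happy)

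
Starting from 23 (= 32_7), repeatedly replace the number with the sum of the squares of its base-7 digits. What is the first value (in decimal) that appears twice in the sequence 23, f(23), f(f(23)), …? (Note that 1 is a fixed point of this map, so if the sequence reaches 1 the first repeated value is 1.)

13

23 = (3,2)_7 → 13
13 = (1,6)_7 → 37
37 = (5,2)_7 → 29
29 = (4,1)_7 → 17
17 = (2,3)_7 → 13  — 13 already appeared earlier.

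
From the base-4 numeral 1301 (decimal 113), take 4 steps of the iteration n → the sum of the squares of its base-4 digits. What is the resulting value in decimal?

113 = (1,3,0,1)_4 → 11
11 = (2,3)_4 → 13
13 = (3,1)_4 → 10
10 = (2,2)_4 → 8

8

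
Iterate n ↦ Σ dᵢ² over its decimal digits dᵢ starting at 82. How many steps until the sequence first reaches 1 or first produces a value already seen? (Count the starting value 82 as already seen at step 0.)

3

82 → 68
68 → 100
100 → 1  — reached 1.
That took 3 steps.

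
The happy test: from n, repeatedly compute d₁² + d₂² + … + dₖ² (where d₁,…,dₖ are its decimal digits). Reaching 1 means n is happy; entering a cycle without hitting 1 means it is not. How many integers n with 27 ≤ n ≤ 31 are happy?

27: 27 → 53 → 34 → 25 → 29 → 85 → 89 → 145 → 42 → 20 → 4 → 16 → 37 → 58 → 89  — not happy
28: 28 → 68 → 100 → 1  — happy
29: 29 → 85 → 89 → 145 → 42 → 20 → 4 → 16 → 37 → 58 → 89  — not happy
30: 30 → 9 → 81 → 65 → 61 → 37 → 58 → 89 → 145 → 42 → 20 → 4 → 16 → 37  — not happy
31: 31 → 10 → 1  — happy
happy: 28, 31

2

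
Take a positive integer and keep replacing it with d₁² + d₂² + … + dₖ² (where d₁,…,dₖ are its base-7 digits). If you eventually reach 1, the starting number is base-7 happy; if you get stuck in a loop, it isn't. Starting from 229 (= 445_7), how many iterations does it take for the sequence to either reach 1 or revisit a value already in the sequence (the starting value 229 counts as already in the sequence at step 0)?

6

229 = (4,4,5)_7 → 4² + 4² + 5² = 16 + 16 + 25 = 57
57 = (1,1,1)_7 → 1² + 1² + 1² = 1 + 1 + 1 = 3
3 = (3)_7 → 3² = 9
9 = (1,2)_7 → 1² + 2² = 1 + 4 = 5
5 = (5)_7 → 5² = 25
25 = (3,4)_7 → 3² + 4² = 9 + 16 = 25  — 25 repeats.
That took 6 steps.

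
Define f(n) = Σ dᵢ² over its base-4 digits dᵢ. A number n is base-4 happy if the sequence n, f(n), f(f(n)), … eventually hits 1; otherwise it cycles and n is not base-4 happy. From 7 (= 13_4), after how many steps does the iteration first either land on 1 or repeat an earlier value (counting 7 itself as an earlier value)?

7 = (1,3)_4 → 1² + 3² = 1 + 9 = 10
10 = (2,2)_4 → 2² + 2² = 4 + 4 = 8
8 = (2,0)_4 → 2² + 0² = 4 + 0 = 4
4 = (1,0)_4 → 1² + 0² = 1 + 0 = 1  — reached 1.
That took 4 steps.

4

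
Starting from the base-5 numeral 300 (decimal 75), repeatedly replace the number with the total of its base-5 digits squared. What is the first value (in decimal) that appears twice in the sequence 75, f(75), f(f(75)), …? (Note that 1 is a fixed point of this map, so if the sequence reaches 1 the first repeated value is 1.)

75 = (3,0,0)_5 → 3² + 0² + 0² = 9
9 = (1,4)_5 → 1² + 4² = 17
17 = (3,2)_5 → 3² + 2² = 13
13 = (2,3)_5 → 2² + 3² = 13  — 13 already appeared earlier.

13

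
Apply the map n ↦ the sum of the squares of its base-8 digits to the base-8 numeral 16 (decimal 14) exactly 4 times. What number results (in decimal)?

14 = (1,6)_8 → 37
37 = (4,5)_8 → 41
41 = (5,1)_8 → 26
26 = (3,2)_8 → 13

13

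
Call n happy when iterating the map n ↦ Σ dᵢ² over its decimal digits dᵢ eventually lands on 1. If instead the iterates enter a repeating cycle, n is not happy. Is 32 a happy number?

happy

32 → 3² + 2² = 13
13 → 1² + 3² = 10
10 → 1² + 0² = 1  — reached 1.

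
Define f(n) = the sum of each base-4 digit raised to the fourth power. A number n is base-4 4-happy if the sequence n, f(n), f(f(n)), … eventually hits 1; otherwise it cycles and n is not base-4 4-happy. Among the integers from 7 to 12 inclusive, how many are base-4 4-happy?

5

7: 7 → 82 → 18 → 17 → 2 → 16 → 1  — base-4 4-happy
8: 8 → 16 → 1  — base-4 4-happy
9: 9 → 17 → 2 → 16 → 1  — base-4 4-happy
10: 10 → 32 → 16 → 1  — base-4 4-happy
11: 11 → 97 → 18 → 17 → 2 → 16 → 1  — base-4 4-happy
12: 12 → 81 → 3 → 81  — not base-4 4-happy
base-4 4-happy: 7, 8, 9, 10, 11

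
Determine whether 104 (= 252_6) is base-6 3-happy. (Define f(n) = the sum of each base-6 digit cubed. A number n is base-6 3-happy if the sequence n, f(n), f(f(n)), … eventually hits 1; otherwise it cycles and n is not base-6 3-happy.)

base-6 3-happy

104 = (2,5,2)_6 → 2³ + 5³ + 2³ = 8 + 125 + 8 = 141
141 = (3,5,3)_6 → 3³ + 5³ + 3³ = 27 + 125 + 27 = 179
179 = (4,5,5)_6 → 4³ + 5³ + 5³ = 64 + 125 + 125 = 314
314 = (1,2,4,2)_6 → 1³ + 2³ + 4³ + 2³ = 1 + 8 + 64 + 8 = 81
81 = (2,1,3)_6 → 2³ + 1³ + 3³ = 8 + 1 + 27 = 36
36 = (1,0,0)_6 → 1³ + 0³ + 0³ = 1 + 0 + 0 = 1  — reached 1.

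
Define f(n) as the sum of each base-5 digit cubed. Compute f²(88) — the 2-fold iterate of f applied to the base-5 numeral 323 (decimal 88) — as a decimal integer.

88 = (3,2,3)_5 → 3³ + 2³ + 3³ = 62
62 = (2,2,2)_5 → 2³ + 2³ + 2³ = 24

24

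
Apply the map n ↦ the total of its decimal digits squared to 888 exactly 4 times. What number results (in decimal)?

1

888 → 8² + 8² + 8² = 192
192 → 1² + 9² + 2² = 86
86 → 8² + 6² = 100
100 → 1² + 0² + 0² = 1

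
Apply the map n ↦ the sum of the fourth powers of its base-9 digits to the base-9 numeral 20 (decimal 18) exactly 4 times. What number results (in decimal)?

18 = (2,0)_9 → 2⁴ + 0⁴ = 16
16 = (1,7)_9 → 1⁴ + 7⁴ = 2402
2402 = (3,2,5,8)_9 → 3⁴ + 2⁴ + 5⁴ + 8⁴ = 4818
4818 = (6,5,4,3)_9 → 6⁴ + 5⁴ + 4⁴ + 3⁴ = 2258

2258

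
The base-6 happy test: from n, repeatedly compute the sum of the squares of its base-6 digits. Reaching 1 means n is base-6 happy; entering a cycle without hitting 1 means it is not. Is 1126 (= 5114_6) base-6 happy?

not base-6 happy

1126 = (5,1,1,4)_6 → 5² + 1² + 1² + 4² = 25 + 1 + 1 + 16 = 43
43 = (1,1,1)_6 → 1² + 1² + 1² = 1 + 1 + 1 = 3
3 = (3)_6 → 3² = 9
9 = (1,3)_6 → 1² + 3² = 1 + 9 = 10
10 = (1,4)_6 → 1² + 4² = 1 + 16 = 17
17 = (2,5)_6 → 2² + 5² = 4 + 25 = 29
29 = (4,5)_6 → 4² + 5² = 16 + 25 = 41
41 = (1,0,5)_6 → 1² + 0² + 5² = 1 + 0 + 25 = 26
26 = (4,2)_6 → 4² + 2² = 16 + 4 = 20
20 = (3,2)_6 → 3² + 2² = 9 + 4 = 13
13 = (2,1)_6 → 2² + 1² = 4 + 1 = 5
5 = (5)_6 → 5² = 25
25 = (4,1)_6 → 4² + 1² = 16 + 1 = 17  — 17 already seen; the sequence cycles without reaching 1.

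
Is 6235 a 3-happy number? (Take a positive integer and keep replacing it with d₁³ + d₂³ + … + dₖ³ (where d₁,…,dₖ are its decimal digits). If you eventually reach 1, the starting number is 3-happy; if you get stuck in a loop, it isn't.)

not 3-happy

6235 → 6³ + 2³ + 3³ + 5³ = 376
376 → 3³ + 7³ + 6³ = 586
586 → 5³ + 8³ + 6³ = 853
853 → 8³ + 5³ + 3³ = 664
664 → 6³ + 6³ + 4³ = 496
496 → 4³ + 9³ + 6³ = 1009
1009 → 1³ + 0³ + 0³ + 9³ = 730
730 → 7³ + 3³ + 0³ = 370
370 → 3³ + 7³ + 0³ = 370  — 370 already seen; the sequence cycles without reaching 1.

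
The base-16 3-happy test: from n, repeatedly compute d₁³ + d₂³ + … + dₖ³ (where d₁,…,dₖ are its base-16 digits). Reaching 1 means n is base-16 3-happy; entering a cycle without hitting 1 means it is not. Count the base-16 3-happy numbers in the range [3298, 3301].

3298: 3298 → 4480 → 514 → 16 → 1  — base-16 3-happy
3299: 3299 → 4499 → 758 → 3599 → 6119 → 3431 → 2756 → 2792 → 4256 → 1001 → 3500 → 4925 → 2252 → 3968 → 3887 → 6758 → 1433 → 1583 → 3599  — not base-16 3-happy
3300: 3300 → 4536 → 1845 → 495 → 6120 → 3600 → 2745 → 3060 → 4770 → 1017 → 4131 → 36 → 72 → 576 → 72  — not base-16 3-happy
3301: 3301 → 4597 → 3502 → 5941 → 496 → 3376 → 2224 → 1843 → 397 → 2710 → 1945 → 1801 → 1072 → 91 → 1456 → 1456  — not base-16 3-happy
base-16 3-happy: 3298

1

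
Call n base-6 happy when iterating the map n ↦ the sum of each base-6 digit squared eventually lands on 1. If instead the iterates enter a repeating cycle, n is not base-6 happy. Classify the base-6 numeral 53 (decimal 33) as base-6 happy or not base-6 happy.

33 = (5,3)_6 → 5² + 3² = 25 + 9 = 34
34 = (5,4)_6 → 5² + 4² = 25 + 16 = 41
41 = (1,0,5)_6 → 1² + 0² + 5² = 1 + 0 + 25 = 26
26 = (4,2)_6 → 4² + 2² = 16 + 4 = 20
20 = (3,2)_6 → 3² + 2² = 9 + 4 = 13
13 = (2,1)_6 → 2² + 1² = 4 + 1 = 5
5 = (5)_6 → 5² = 25
25 = (4,1)_6 → 4² + 1² = 16 + 1 = 17
17 = (2,5)_6 → 2² + 5² = 4 + 25 = 29
29 = (4,5)_6 → 4² + 5² = 16 + 25 = 41  — 41 already seen; the sequence cycles without reaching 1.

not base-6 happy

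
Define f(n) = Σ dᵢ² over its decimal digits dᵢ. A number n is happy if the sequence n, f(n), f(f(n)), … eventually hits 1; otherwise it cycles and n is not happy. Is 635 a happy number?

635 → 6² + 3² + 5² = 36 + 9 + 25 = 70
70 → 7² + 0² = 49 + 0 = 49
49 → 4² + 9² = 16 + 81 = 97
97 → 9² + 7² = 81 + 49 = 130
130 → 1² + 3² + 0² = 1 + 9 + 0 = 10
10 → 1² + 0² = 1 + 0 = 1  — reached 1.

happy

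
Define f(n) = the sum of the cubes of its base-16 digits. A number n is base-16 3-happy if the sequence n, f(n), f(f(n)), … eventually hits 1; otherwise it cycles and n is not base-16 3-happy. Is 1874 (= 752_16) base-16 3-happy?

1874 = (7,5,2)_16 → 7³ + 5³ + 2³ = 343 + 125 + 8 = 476
476 = (1,13,12)_16 → 1³ + 13³ + 12³ = 1 + 2197 + 1728 = 3926
3926 = (15,5,6)_16 → 15³ + 5³ + 6³ = 3375 + 125 + 216 = 3716
3716 = (14,8,4)_16 → 14³ + 8³ + 4³ = 2744 + 512 + 64 = 3320
3320 = (12,15,8)_16 → 12³ + 15³ + 8³ = 1728 + 3375 + 512 = 5615
5615 = (1,5,14,15)_16 → 1³ + 5³ + 14³ + 15³ = 1 + 125 + 2744 + 3375 = 6245
6245 = (1,8,6,5)_16 → 1³ + 8³ + 6³ + 5³ = 1 + 512 + 216 + 125 = 854
854 = (3,5,6)_16 → 3³ + 5³ + 6³ = 27 + 125 + 216 = 368
368 = (1,7,0)_16 → 1³ + 7³ + 0³ = 1 + 343 + 0 = 344
344 = (1,5,8)_16 → 1³ + 5³ + 8³ = 1 + 125 + 512 = 638
638 = (2,7,14)_16 → 2³ + 7³ + 14³ = 8 + 343 + 2744 = 3095
3095 = (12,1,7)_16 → 12³ + 1³ + 7³ = 1728 + 1 + 343 = 2072
2072 = (8,1,8)_16 → 8³ + 1³ + 8³ = 512 + 1 + 512 = 1025
1025 = (4,0,1)_16 → 4³ + 0³ + 1³ = 64 + 0 + 1 = 65
65 = (4,1)_16 → 4³ + 1³ = 64 + 1 = 65  — 65 already seen; the sequence cycles without reaching 1.

not base-16 3-happy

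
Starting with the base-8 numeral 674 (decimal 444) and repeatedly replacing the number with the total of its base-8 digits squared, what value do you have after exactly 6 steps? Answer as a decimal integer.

444 = (6,7,4)_8 → 101
101 = (1,4,5)_8 → 42
42 = (5,2)_8 → 29
29 = (3,5)_8 → 34
34 = (4,2)_8 → 20
20 = (2,4)_8 → 20

20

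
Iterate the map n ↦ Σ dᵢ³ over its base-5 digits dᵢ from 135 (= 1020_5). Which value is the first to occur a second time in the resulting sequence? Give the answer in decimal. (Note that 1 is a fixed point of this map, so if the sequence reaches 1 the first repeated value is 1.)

135 = (1,0,2,0)_5 → 1³ + 0³ + 2³ + 0³ = 1 + 0 + 8 + 0 = 9
9 = (1,4)_5 → 1³ + 4³ = 1 + 64 = 65
65 = (2,3,0)_5 → 2³ + 3³ + 0³ = 8 + 27 + 0 = 35
35 = (1,2,0)_5 → 1³ + 2³ + 0³ = 1 + 8 + 0 = 9  — 9 already appeared earlier.

9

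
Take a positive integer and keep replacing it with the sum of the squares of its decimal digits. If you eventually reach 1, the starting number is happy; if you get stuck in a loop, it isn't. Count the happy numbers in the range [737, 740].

737: 737 → 107 → 50 → 25 → 29 → 85 → 89 → 145 → 42 → 20 → 4 → 16 → 37 → 58 → 89  — not happy
738: 738 → 122 → 9 → 81 → 65 → 61 → 37 → 58 → 89 → 145 → 42 → 20 → 4 → 16 → 37  — not happy
739: 739 → 139 → 91 → 82 → 68 → 100 → 1  — happy
740: 740 → 65 → 61 → 37 → 58 → 89 → 145 → 42 → 20 → 4 → 16 → 37  — not happy
happy: 739

1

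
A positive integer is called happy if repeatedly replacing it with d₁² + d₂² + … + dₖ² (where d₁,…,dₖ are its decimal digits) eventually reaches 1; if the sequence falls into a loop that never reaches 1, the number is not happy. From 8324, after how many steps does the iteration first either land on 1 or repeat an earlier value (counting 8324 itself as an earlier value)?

8324 → 93
93 → 90
90 → 81
81 → 65
65 → 61
61 → 37
37 → 58
58 → 89
89 → 145
145 → 42
42 → 20
20 → 4
4 → 16
16 → 37  — 37 repeats.
That took 14 steps.

14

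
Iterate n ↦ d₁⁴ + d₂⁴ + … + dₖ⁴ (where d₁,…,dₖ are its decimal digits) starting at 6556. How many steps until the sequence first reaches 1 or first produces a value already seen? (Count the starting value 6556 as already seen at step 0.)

6556 → 6⁴ + 5⁴ + 5⁴ + 6⁴ = 3842
3842 → 3⁴ + 8⁴ + 4⁴ + 2⁴ = 4449
4449 → 4⁴ + 4⁴ + 4⁴ + 9⁴ = 7329
7329 → 7⁴ + 3⁴ + 2⁴ + 9⁴ = 9059
9059 → 9⁴ + 0⁴ + 5⁴ + 9⁴ = 13747
13747 → 1⁴ + 3⁴ + 7⁴ + 4⁴ + 7⁴ = 5140
5140 → 5⁴ + 1⁴ + 4⁴ + 0⁴ = 882
882 → 8⁴ + 8⁴ + 2⁴ = 8208
8208 → 8⁴ + 2⁴ + 0⁴ + 8⁴ = 8208  — 8208 repeats.
That took 9 steps.

9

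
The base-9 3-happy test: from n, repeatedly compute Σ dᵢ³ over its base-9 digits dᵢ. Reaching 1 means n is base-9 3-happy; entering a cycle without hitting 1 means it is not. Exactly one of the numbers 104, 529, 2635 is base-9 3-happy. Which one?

2635

104: 104 → 134 → 638 → 1198 → 470 → 476 → 980 → 540 → 432 → 152 → 856 → 128 → 134  — repeats 134 (not base-9 3-happy)
529: 529 → 623 → 567 → 343 → 73 → 513 → 243 → 27 → 27  — repeats 27 (not base-9 3-happy)
2635: 2635 → 559 → 729 → 1  — reaches 1 (base-9 3-happy)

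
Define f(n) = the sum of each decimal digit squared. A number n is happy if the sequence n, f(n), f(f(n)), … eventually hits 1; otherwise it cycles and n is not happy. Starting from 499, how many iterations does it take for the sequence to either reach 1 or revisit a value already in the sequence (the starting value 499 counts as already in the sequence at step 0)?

499 → 4² + 9² + 9² = 178
178 → 1² + 7² + 8² = 114
114 → 1² + 1² + 4² = 18
18 → 1² + 8² = 65
65 → 6² + 5² = 61
61 → 6² + 1² = 37
37 → 3² + 7² = 58
58 → 5² + 8² = 89
89 → 8² + 9² = 145
145 → 1² + 4² + 5² = 42
42 → 4² + 2² = 20
20 → 2² + 0² = 4
4 → 4² = 16
16 → 1² + 6² = 37  — 37 repeats.
That took 14 steps.

14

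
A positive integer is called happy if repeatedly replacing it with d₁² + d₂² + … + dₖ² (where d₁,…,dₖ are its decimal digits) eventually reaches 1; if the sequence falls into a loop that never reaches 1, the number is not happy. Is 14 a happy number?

14 → 1² + 4² = 17
17 → 1² + 7² = 50
50 → 5² + 0² = 25
25 → 2² + 5² = 29
29 → 2² + 9² = 85
85 → 8² + 5² = 89
89 → 8² + 9² = 145
145 → 1² + 4² + 5² = 42
42 → 4² + 2² = 20
20 → 2² + 0² = 4
4 → 4² = 16
16 → 1² + 6² = 37
37 → 3² + 7² = 58
58 → 5² + 8² = 89  — 89 already seen; the sequence cycles without reaching 1.

not happy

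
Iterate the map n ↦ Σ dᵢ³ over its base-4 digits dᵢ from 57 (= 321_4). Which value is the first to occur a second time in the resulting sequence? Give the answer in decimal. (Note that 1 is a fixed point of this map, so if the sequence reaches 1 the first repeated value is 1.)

9

57 = (3,2,1)_4 → 3³ + 2³ + 1³ = 36
36 = (2,1,0)_4 → 2³ + 1³ + 0³ = 9
9 = (2,1)_4 → 2³ + 1³ = 9  — 9 already appeared earlier.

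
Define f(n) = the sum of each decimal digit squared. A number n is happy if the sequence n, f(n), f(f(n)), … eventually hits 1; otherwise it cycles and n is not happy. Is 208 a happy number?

208 → 2² + 0² + 8² = 68
68 → 6² + 8² = 100
100 → 1² + 0² + 0² = 1  — reached 1.

happy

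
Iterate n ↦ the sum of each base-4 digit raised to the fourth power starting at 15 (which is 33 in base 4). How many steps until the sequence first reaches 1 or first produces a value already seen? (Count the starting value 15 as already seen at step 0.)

15 = (3,3)_4 → 3⁴ + 3⁴ = 162
162 = (2,2,0,2)_4 → 2⁴ + 2⁴ + 0⁴ + 2⁴ = 48
48 = (3,0,0)_4 → 3⁴ + 0⁴ + 0⁴ = 81
81 = (1,1,0,1)_4 → 1⁴ + 1⁴ + 0⁴ + 1⁴ = 3
3 = (3)_4 → 3⁴ = 81  — 81 repeats.
That took 5 steps.

5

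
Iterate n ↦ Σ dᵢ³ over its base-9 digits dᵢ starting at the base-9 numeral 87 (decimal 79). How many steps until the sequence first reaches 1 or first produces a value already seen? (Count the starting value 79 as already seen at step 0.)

3

79 = (8,7)_9 → 8³ + 7³ = 512 + 343 = 855
855 = (1,1,5,0)_9 → 1³ + 1³ + 5³ + 0³ = 1 + 1 + 125 + 0 = 127
127 = (1,5,1)_9 → 1³ + 5³ + 1³ = 1 + 125 + 1 = 127  — 127 repeats.
That took 3 steps.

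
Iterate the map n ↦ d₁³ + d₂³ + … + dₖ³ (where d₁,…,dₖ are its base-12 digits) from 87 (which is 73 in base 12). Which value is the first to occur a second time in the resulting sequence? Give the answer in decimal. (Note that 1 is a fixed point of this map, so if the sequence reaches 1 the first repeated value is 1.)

1

87 = (7,3)_12 → 7³ + 3³ = 370
370 = (2,6,10)_12 → 2³ + 6³ + 10³ = 1224
1224 = (8,6,0)_12 → 8³ + 6³ + 0³ = 728
728 = (5,0,8)_12 → 5³ + 0³ + 8³ = 637
637 = (4,5,1)_12 → 4³ + 5³ + 1³ = 190
190 = (1,3,10)_12 → 1³ + 3³ + 10³ = 1028
1028 = (7,1,8)_12 → 7³ + 1³ + 8³ = 856
856 = (5,11,4)_12 → 5³ + 11³ + 4³ = 1520
1520 = (10,6,8)_12 → 10³ + 6³ + 8³ = 1728
1728 = (1,0,0,0)_12 → 1³ + 0³ + 0³ + 0³ = 1  — reached the fixed point 1.
1 → 1, so 1 is the first repeated value.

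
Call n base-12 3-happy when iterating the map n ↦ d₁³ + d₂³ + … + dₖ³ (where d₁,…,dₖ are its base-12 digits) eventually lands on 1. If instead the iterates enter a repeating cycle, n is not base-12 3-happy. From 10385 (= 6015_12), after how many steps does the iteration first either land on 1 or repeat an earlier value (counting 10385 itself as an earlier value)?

15

10385 = (6,0,1,5)_12 → 6³ + 0³ + 1³ + 5³ = 342
342 = (2,4,6)_12 → 2³ + 4³ + 6³ = 288
288 = (2,0,0)_12 → 2³ + 0³ + 0³ = 8
8 = (8)_12 → 8³ = 512
512 = (3,6,8)_12 → 3³ + 6³ + 8³ = 755
755 = (5,2,11)_12 → 5³ + 2³ + 11³ = 1464
1464 = (10,2,0)_12 → 10³ + 2³ + 0³ = 1008
1008 = (7,0,0)_12 → 7³ + 0³ + 0³ = 343
343 = (2,4,7)_12 → 2³ + 4³ + 7³ = 415
415 = (2,10,7)_12 → 2³ + 10³ + 7³ = 1351
1351 = (9,4,7)_12 → 9³ + 4³ + 7³ = 1136
1136 = (7,10,8)_12 → 7³ + 10³ + 8³ = 1855
1855 = (1,0,10,7)_12 → 1³ + 0³ + 10³ + 7³ = 1344
1344 = (9,4,0)_12 → 9³ + 4³ + 0³ = 793
793 = (5,6,1)_12 → 5³ + 6³ + 1³ = 342  — 342 repeats.
That took 15 steps.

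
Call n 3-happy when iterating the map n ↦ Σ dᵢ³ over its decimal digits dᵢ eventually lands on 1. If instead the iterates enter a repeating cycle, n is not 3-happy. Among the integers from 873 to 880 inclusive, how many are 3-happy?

873: 873 → 882 → 1032 → 36 → 243 → 99 → 1458 → 702 → 351 → 153 → 153  — not 3-happy
874: 874 → 919 → 1459 → 919  — not 3-happy
875: 875 → 980 → 1241 → 74 → 407 → 407  — not 3-happy
876: 876 → 1071 → 345 → 216 → 225 → 141 → 66 → 432 → 99 → 1458 → 702 → 351 → 153 → 153  — not 3-happy
877: 877 → 1198 → 1243 → 100 → 1  — 3-happy
878: 878 → 1367 → 587 → 980 → 1241 → 74 → 407 → 407  — not 3-happy
879: 879 → 1584 → 702 → 351 → 153 → 153  — not 3-happy
880: 880 → 1024 → 73 → 370 → 370  — not 3-happy
3-happy: 877

1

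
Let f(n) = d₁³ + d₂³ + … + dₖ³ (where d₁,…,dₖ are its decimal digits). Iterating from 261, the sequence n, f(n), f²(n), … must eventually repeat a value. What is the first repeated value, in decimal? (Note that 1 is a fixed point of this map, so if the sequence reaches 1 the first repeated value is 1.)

261 → 2³ + 6³ + 1³ = 8 + 216 + 1 = 225
225 → 2³ + 2³ + 5³ = 8 + 8 + 125 = 141
141 → 1³ + 4³ + 1³ = 1 + 64 + 1 = 66
66 → 6³ + 6³ = 216 + 216 = 432
432 → 4³ + 3³ + 2³ = 64 + 27 + 8 = 99
99 → 9³ + 9³ = 729 + 729 = 1458
1458 → 1³ + 4³ + 5³ + 8³ = 1 + 64 + 125 + 512 = 702
702 → 7³ + 0³ + 2³ = 343 + 0 + 8 = 351
351 → 3³ + 5³ + 1³ = 27 + 125 + 1 = 153
153 → 1³ + 5³ + 3³ = 1 + 125 + 27 = 153  — 153 already appeared earlier.

153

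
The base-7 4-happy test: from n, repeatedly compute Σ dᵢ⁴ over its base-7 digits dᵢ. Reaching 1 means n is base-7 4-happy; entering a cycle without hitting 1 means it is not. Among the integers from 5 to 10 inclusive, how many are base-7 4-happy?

1

5: 5 → 625 → 1267 → 1633 → 913 → 609 → 707 → 97 → 2593 → 1459 → 963 → 1153 → 803 → 673 → 1923 → 1507 → 913  (repeats 913)
6: 6 → 1296 → 788 → 288 → 1922 → 1138 → 354 → 258 → 1922  (repeats 1922)
7: 7 → 1  (reaches 1)
8: 8 → 2 → 16 → 32 → 512 → 164 → 178 → 418 → 708 → 98 → 16  (repeats 16)
9: 9 → 17 → 97 → 2593 → 1459 → 963 → 1153 → 803 → 673 → 1923 → 1507 → 913 → 609 → 707 → 97  (repeats 97)
10: 10 → 82 → 882 → 272 → 2002 → 2546 → 1938 → 2258 → 1808 → 1938  (repeats 1938)
base-7 4-happy: 7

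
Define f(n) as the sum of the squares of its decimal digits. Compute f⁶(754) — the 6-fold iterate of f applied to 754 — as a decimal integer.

58

754 → 90
90 → 81
81 → 65
65 → 61
61 → 37
37 → 58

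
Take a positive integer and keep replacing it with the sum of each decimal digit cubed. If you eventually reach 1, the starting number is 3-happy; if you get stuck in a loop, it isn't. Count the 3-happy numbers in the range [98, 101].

98: 98 → 1241 → 74 → 407 → 407  (repeats 407)
99: 99 → 1458 → 702 → 351 → 153 → 153  (repeats 153)
100: 100 → 1  (reaches 1)
101: 101 → 2 → 8 → 512 → 134 → 92 → 737 → 713 → 371 → 371  (repeats 371)
3-happy: 100

1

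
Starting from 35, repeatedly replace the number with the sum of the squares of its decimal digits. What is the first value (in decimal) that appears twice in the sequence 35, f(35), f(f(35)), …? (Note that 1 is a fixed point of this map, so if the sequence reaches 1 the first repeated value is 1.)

35 → 34
34 → 25
25 → 29
29 → 85
85 → 89
89 → 145
145 → 42
42 → 20
20 → 4
4 → 16
16 → 37
37 → 58
58 → 89  — 89 already appeared earlier.

89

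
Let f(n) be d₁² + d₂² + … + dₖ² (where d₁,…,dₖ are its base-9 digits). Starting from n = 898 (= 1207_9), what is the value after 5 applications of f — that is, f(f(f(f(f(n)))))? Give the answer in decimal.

898 = (1,2,0,7)_9 → 1² + 2² + 0² + 7² = 1 + 4 + 0 + 49 = 54
54 = (6,0)_9 → 6² + 0² = 36 + 0 = 36
36 = (4,0)_9 → 4² + 0² = 16 + 0 = 16
16 = (1,7)_9 → 1² + 7² = 1 + 49 = 50
50 = (5,5)_9 → 5² + 5² = 25 + 25 = 50

50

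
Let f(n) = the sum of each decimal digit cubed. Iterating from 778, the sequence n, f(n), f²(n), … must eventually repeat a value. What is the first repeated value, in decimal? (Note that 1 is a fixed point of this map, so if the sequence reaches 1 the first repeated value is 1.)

778 → 7³ + 7³ + 8³ = 343 + 343 + 512 = 1198
1198 → 1³ + 1³ + 9³ + 8³ = 1 + 1 + 729 + 512 = 1243
1243 → 1³ + 2³ + 4³ + 3³ = 1 + 8 + 64 + 27 = 100
100 → 1³ + 0³ + 0³ = 1 + 0 + 0 = 1  — reached the fixed point 1.
1 → 1, so 1 is the first repeated value.

1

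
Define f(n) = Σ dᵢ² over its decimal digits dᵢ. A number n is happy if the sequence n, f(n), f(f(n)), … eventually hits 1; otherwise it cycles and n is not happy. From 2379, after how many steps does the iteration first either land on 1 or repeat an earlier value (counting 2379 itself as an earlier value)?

2379 → 2² + 3² + 7² + 9² = 4 + 9 + 49 + 81 = 143
143 → 1² + 4² + 3² = 1 + 16 + 9 = 26
26 → 2² + 6² = 4 + 36 = 40
40 → 4² + 0² = 16 + 0 = 16
16 → 1² + 6² = 1 + 36 = 37
37 → 3² + 7² = 9 + 49 = 58
58 → 5² + 8² = 25 + 64 = 89
89 → 8² + 9² = 64 + 81 = 145
145 → 1² + 4² + 5² = 1 + 16 + 25 = 42
42 → 4² + 2² = 16 + 4 = 20
20 → 2² + 0² = 4 + 0 = 4
4 → 4² = 16  — 16 repeats.
That took 12 steps.

12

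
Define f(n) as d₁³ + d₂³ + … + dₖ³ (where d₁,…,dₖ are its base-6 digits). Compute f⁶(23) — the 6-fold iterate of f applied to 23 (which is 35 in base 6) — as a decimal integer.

23 = (3,5)_6 → 3³ + 5³ = 152
152 = (4,1,2)_6 → 4³ + 1³ + 2³ = 73
73 = (2,0,1)_6 → 2³ + 0³ + 1³ = 9
9 = (1,3)_6 → 1³ + 3³ = 28
28 = (4,4)_6 → 4³ + 4³ = 128
128 = (3,3,2)_6 → 3³ + 3³ + 2³ = 62

62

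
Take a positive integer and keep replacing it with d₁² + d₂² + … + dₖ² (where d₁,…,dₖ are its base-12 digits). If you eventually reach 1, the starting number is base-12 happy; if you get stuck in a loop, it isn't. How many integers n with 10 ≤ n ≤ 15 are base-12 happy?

10: 10 → 100 → 80 → 100  — not base-12 happy
11: 11 → 121 → 101 → 89 → 74 → 40 → 25 → 5 → 25  — not base-12 happy
12: 12 → 1  — base-12 happy
13: 13 → 2 → 4 → 16 → 17 → 26 → 8 → 64 → 41 → 34 → 104 → 128 → 164 → 66 → 61 → 26  — not base-12 happy
14: 14 → 5 → 25 → 5  — not base-12 happy
15: 15 → 10 → 100 → 80 → 100  — not base-12 happy
base-12 happy: 12

1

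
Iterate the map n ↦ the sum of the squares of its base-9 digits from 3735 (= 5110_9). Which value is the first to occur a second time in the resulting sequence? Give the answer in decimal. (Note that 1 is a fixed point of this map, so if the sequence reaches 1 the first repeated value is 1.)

3735 = (5,1,1,0)_9 → 27
27 = (3,0)_9 → 9
9 = (1,0)_9 → 1  — reached the fixed point 1.
1 → 1, so 1 is the first repeated value.

1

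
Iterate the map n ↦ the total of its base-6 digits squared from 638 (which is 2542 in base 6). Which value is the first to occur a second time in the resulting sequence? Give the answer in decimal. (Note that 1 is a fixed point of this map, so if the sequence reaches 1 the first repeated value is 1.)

1

638 = (2,5,4,2)_6 → 2² + 5² + 4² + 2² = 4 + 25 + 16 + 4 = 49
49 = (1,2,1)_6 → 1² + 2² + 1² = 1 + 4 + 1 = 6
6 = (1,0)_6 → 1² + 0² = 1 + 0 = 1  — reached the fixed point 1.
1 → 1, so 1 is the first repeated value.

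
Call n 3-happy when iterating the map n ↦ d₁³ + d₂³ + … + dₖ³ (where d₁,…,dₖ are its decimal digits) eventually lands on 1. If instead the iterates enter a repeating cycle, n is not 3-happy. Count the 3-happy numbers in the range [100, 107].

100: 100 → 1  (reaches 1)
101: 101 → 2 → 8 → 512 → 134 → 92 → 737 → 713 → 371 → 371  (repeats 371)
102: 102 → 9 → 729 → 1080 → 513 → 153 → 153  (repeats 153)
103: 103 → 28 → 520 → 133 → 55 → 250 → 133  (repeats 133)
104: 104 → 65 → 341 → 92 → 737 → 713 → 371 → 371  (repeats 371)
105: 105 → 126 → 225 → 141 → 66 → 432 → 99 → 1458 → 702 → 351 → 153 → 153  (repeats 153)
106: 106 → 217 → 352 → 160 → 217  (repeats 217)
107: 107 → 344 → 155 → 251 → 134 → 92 → 737 → 713 → 371 → 371  (repeats 371)
3-happy: 100

1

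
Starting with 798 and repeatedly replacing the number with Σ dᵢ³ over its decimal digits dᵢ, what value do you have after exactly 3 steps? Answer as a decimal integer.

798 → 7³ + 9³ + 8³ = 343 + 729 + 512 = 1584
1584 → 1³ + 5³ + 8³ + 4³ = 1 + 125 + 512 + 64 = 702
702 → 7³ + 0³ + 2³ = 343 + 0 + 8 = 351

351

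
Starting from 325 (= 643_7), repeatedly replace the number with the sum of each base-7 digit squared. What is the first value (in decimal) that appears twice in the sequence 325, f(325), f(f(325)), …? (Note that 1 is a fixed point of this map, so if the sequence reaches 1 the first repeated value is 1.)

45

325 = (6,4,3)_7 → 6² + 4² + 3² = 36 + 16 + 9 = 61
61 = (1,1,5)_7 → 1² + 1² + 5² = 1 + 1 + 25 = 27
27 = (3,6)_7 → 3² + 6² = 9 + 36 = 45
45 = (6,3)_7 → 6² + 3² = 36 + 9 = 45  — 45 already appeared earlier.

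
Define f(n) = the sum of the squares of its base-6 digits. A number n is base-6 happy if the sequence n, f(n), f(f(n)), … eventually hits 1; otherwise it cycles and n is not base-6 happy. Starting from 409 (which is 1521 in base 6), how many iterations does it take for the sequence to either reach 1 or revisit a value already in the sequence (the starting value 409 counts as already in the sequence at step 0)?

409 = (1,5,2,1)_6 → 1² + 5² + 2² + 1² = 31
31 = (5,1)_6 → 5² + 1² = 26
26 = (4,2)_6 → 4² + 2² = 20
20 = (3,2)_6 → 3² + 2² = 13
13 = (2,1)_6 → 2² + 1² = 5
5 = (5)_6 → 5² = 25
25 = (4,1)_6 → 4² + 1² = 17
17 = (2,5)_6 → 2² + 5² = 29
29 = (4,5)_6 → 4² + 5² = 41
41 = (1,0,5)_6 → 1² + 0² + 5² = 26  — 26 repeats.
That took 10 steps.

10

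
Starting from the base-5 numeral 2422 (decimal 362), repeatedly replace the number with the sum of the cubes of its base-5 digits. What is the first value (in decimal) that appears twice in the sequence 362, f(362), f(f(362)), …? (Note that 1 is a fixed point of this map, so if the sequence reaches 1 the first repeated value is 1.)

28

362 = (2,4,2,2)_5 → 2³ + 4³ + 2³ + 2³ = 88
88 = (3,2,3)_5 → 3³ + 2³ + 3³ = 62
62 = (2,2,2)_5 → 2³ + 2³ + 2³ = 24
24 = (4,4)_5 → 4³ + 4³ = 128
128 = (1,0,0,3)_5 → 1³ + 0³ + 0³ + 3³ = 28
28 = (1,0,3)_5 → 1³ + 0³ + 3³ = 28  — 28 already appeared earlier.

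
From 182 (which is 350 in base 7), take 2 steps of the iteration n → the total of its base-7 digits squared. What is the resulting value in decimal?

52

182 = (3,5,0)_7 → 3² + 5² + 0² = 34
34 = (4,6)_7 → 4² + 6² = 52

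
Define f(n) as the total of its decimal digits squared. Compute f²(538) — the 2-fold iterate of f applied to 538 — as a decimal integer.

145

538 → 5² + 3² + 8² = 98
98 → 9² + 8² = 145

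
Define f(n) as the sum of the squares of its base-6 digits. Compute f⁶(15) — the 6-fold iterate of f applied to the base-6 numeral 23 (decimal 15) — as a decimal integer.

15 = (2,3)_6 → 2² + 3² = 4 + 9 = 13
13 = (2,1)_6 → 2² + 1² = 4 + 1 = 5
5 = (5)_6 → 5² = 25
25 = (4,1)_6 → 4² + 1² = 16 + 1 = 17
17 = (2,5)_6 → 2² + 5² = 4 + 25 = 29
29 = (4,5)_6 → 4² + 5² = 16 + 25 = 41

41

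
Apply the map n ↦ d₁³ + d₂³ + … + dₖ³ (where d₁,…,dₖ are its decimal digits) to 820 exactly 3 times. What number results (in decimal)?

55

820 → 8³ + 2³ + 0³ = 520
520 → 5³ + 2³ + 0³ = 133
133 → 1³ + 3³ + 3³ = 55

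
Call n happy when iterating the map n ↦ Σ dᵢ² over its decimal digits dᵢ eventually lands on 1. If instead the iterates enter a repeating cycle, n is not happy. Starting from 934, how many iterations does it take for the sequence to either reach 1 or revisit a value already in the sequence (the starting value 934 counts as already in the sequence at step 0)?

10

934 → 9² + 3² + 4² = 81 + 9 + 16 = 106
106 → 1² + 0² + 6² = 1 + 0 + 36 = 37
37 → 3² + 7² = 9 + 49 = 58
58 → 5² + 8² = 25 + 64 = 89
89 → 8² + 9² = 64 + 81 = 145
145 → 1² + 4² + 5² = 1 + 16 + 25 = 42
42 → 4² + 2² = 16 + 4 = 20
20 → 2² + 0² = 4 + 0 = 4
4 → 4² = 16
16 → 1² + 6² = 1 + 36 = 37  — 37 repeats.
That took 10 steps.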